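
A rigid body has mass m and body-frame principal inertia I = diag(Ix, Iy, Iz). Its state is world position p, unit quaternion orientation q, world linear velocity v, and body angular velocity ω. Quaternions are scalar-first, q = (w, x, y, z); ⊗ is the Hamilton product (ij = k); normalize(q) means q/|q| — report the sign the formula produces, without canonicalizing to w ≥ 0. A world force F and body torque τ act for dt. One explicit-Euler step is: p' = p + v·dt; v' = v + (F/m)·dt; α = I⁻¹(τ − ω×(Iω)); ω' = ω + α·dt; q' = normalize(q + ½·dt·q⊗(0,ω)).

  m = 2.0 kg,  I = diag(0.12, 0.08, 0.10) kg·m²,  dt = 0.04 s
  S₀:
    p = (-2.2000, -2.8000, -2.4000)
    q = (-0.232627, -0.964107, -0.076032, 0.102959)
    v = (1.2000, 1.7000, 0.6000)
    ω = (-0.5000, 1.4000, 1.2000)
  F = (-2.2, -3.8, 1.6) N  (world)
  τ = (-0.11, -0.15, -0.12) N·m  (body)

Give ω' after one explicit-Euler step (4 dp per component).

ω' = (-0.5479, 1.3310, 1.1408)

angular accel α = (-1.1967, -1.7250, -1.4800)
ω' = ω + α·dt = (-0.5479, 1.3310, 1.1408)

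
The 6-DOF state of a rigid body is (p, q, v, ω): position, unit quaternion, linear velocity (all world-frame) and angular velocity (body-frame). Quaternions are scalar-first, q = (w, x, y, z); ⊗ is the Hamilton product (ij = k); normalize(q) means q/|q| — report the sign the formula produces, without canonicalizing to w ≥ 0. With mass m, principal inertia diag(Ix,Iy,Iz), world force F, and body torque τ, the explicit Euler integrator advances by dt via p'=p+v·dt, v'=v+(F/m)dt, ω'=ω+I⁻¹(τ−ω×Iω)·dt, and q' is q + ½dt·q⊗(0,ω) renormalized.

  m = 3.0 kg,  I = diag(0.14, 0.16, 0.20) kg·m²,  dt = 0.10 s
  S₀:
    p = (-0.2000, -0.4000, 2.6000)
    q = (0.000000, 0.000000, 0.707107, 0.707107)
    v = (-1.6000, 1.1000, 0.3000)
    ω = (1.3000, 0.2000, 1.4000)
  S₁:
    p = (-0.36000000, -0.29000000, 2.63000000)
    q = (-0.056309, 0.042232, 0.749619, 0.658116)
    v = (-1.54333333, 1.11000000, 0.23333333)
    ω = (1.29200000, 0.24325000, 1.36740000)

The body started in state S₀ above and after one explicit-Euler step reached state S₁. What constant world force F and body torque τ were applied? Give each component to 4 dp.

F = (1.7000, 0.3000, -2.0000)
τ = (0.0000, -0.0400, -0.0600)

velocity change Δv = (0.05666667, 0.01000000, -0.06666667)
F = m·Δv/dt = (1.7000, 0.3000, -2.0000)
Δω = ω₁−ω₀ = (-0.00800000, 0.04325000, -0.03260000)
τ = I·(Δω/dt) + ω₀×(Iω₀) = (0.0000, -0.0400, -0.0600)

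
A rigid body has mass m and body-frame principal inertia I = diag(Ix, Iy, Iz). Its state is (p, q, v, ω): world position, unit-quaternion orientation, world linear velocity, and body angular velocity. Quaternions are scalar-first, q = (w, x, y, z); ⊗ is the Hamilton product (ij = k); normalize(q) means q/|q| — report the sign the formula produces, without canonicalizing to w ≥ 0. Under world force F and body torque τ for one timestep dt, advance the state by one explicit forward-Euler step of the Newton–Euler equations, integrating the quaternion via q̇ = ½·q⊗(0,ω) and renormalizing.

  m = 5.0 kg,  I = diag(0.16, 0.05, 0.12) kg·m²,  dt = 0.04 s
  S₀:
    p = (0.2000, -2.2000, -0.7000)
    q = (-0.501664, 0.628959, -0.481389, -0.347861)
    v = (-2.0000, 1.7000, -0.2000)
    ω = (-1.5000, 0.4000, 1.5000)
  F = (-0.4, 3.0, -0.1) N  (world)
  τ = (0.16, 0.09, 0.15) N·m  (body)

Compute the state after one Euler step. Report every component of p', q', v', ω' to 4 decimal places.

angular accel α = (0.7375, 3.6000, 0.7000)
new body rate ω' = (-1.4705, 0.5440, 1.5280)
2q̇ = q⊗(0,ω) = (1.6577856, 0.1695569, -0.6223126, -1.2229959)
q' = normalize(q + ½dt·q⊗(0,ω)) = (-0.4681, 0.6318, -0.4934, -0.3720)
new position p' = (0.1200, -2.1320, -0.7080)
new velocity v' = (-2.0032, 1.7240, -0.2008)

p' = (0.1200, -2.1320, -0.7080)
q' = (-0.4681, 0.6318, -0.4934, -0.3720)
v' = (-2.0032, 1.7240, -0.2008)
ω' = (-1.4705, 0.5440, 1.5280)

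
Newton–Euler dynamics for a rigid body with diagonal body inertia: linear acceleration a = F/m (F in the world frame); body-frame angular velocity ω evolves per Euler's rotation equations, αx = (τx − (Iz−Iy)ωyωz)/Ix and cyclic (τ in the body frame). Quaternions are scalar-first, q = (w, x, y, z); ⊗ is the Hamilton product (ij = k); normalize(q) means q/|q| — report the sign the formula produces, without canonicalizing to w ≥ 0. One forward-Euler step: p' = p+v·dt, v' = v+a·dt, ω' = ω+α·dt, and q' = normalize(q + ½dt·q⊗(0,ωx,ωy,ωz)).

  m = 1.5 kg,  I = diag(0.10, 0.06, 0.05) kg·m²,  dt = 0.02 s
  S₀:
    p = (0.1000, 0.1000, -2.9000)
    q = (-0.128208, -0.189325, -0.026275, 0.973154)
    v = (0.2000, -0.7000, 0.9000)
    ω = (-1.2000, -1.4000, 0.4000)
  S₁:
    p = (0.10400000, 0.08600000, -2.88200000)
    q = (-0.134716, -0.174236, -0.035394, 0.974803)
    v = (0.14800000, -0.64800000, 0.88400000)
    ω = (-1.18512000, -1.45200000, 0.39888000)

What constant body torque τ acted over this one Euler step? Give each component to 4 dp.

τ = (0.0800, -0.1800, -0.0700)

rate change Δω = (0.01488000, -0.05200000, -0.00112000)
gyro term ω₀×Iω₀ = (0.0056, -0.0240, -0.0672)
τ = I·(Δω/dt) + ω₀×(Iω₀) = (0.0800, -0.1800, -0.0700)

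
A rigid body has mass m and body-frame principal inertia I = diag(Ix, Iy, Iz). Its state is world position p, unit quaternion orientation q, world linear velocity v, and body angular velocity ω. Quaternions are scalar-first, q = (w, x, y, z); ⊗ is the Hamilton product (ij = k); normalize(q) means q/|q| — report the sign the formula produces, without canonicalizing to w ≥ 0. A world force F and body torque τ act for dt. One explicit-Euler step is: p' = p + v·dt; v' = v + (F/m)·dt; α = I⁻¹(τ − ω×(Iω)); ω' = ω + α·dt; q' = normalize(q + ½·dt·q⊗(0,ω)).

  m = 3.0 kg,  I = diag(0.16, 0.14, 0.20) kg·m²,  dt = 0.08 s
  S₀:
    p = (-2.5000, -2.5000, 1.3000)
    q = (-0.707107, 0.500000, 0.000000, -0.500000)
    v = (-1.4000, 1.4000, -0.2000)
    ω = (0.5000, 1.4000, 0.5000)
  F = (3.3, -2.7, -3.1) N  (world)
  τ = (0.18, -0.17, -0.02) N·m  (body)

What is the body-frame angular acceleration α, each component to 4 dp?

α = (0.8625, -1.1429, -0.0300)

ω×(Iω) gyroscopic = (0.0420, -0.0100, -0.0140)
angular accel α = (0.8625, -1.1429, -0.0300)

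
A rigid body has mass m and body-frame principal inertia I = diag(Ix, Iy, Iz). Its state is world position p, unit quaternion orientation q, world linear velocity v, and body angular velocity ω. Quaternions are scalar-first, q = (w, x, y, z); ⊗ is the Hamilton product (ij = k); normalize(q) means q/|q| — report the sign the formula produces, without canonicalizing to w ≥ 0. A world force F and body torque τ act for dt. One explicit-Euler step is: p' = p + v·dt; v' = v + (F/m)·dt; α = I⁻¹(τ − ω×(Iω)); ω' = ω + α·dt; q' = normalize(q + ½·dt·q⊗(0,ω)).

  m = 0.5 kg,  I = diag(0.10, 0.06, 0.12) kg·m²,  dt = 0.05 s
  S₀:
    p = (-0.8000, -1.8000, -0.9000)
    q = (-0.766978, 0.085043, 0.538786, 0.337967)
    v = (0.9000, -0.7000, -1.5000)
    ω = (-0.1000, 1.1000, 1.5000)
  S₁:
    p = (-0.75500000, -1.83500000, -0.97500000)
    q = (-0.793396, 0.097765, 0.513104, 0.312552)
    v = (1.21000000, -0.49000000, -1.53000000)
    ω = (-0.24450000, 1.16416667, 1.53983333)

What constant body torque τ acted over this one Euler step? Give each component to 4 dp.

τ = (-0.1900, 0.0800, 0.1000)

rate change Δω = (-0.14450000, 0.06416667, 0.03983333)
gyro term ω₀×Iω₀ = (0.0990, 0.0030, 0.0044)
I·α + gyro = (-0.1900, 0.0800, 0.1000)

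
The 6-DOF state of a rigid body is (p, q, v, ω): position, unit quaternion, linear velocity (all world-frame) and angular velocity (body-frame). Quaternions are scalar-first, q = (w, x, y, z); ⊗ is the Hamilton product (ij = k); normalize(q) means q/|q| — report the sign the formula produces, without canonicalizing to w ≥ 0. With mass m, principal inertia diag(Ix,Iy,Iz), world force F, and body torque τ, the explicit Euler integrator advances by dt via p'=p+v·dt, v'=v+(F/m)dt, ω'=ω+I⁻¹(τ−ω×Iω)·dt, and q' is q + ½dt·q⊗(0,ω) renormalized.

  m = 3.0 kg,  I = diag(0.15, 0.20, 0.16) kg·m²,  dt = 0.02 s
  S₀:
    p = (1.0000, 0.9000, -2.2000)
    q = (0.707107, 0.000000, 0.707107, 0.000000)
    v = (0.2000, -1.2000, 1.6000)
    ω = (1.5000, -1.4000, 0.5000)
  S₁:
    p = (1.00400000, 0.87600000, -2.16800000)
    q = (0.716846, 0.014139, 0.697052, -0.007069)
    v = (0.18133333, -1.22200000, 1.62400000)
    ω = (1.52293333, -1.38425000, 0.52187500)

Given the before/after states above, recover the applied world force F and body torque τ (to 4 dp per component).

velocity change Δv = (-0.01866667, -0.02200000, 0.02400000)
F = m·Δv/dt = (-2.8000, -3.3000, 3.6000)
ω₁ − ω₀ = (0.02293333, 0.01575000, 0.02187500)
precession coupling = (0.0280, -0.0075, -0.1050)
I·α + gyro = (0.2000, 0.1500, 0.0700)

F = (-2.8000, -3.3000, 3.6000)
τ = (0.2000, 0.1500, 0.0700)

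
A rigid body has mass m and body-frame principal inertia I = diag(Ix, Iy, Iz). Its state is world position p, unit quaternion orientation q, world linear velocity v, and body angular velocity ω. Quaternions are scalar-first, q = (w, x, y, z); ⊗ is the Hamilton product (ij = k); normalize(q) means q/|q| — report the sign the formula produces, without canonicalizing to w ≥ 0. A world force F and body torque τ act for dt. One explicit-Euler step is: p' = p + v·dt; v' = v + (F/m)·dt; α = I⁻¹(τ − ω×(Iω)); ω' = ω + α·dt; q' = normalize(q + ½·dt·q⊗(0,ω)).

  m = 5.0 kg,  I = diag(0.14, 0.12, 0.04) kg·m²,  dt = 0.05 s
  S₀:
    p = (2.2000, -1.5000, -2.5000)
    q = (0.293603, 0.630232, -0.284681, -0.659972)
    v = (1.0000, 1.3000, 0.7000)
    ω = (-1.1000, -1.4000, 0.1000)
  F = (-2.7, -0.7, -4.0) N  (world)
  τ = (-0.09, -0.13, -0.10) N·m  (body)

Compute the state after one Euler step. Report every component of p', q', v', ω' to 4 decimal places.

ω×(Iω) gyroscopic = (0.0112, -0.0110, -0.0308)
α = I⁻¹(τ − ω×Iω) = (-0.7229, -0.9917, -1.7300)
ω' = ω + α·dt = (-1.1361, -1.4496, 0.0135)
2q̇ = q⊗(0,ω) = (0.3606990, -1.2753922, 0.2519018, -1.1661136)
updated quaternion q' = (0.3023, 0.5978, -0.2781, -0.6884)
new position p' = (2.2500, -1.4350, -2.4650)
v + (F/m)dt = (0.9730, 1.2930, 0.6600)

p' = (2.2500, -1.4350, -2.4650)
q' = (0.3023, 0.5978, -0.2781, -0.6884)
v' = (0.9730, 1.2930, 0.6600)
ω' = (-1.1361, -1.4496, 0.0135)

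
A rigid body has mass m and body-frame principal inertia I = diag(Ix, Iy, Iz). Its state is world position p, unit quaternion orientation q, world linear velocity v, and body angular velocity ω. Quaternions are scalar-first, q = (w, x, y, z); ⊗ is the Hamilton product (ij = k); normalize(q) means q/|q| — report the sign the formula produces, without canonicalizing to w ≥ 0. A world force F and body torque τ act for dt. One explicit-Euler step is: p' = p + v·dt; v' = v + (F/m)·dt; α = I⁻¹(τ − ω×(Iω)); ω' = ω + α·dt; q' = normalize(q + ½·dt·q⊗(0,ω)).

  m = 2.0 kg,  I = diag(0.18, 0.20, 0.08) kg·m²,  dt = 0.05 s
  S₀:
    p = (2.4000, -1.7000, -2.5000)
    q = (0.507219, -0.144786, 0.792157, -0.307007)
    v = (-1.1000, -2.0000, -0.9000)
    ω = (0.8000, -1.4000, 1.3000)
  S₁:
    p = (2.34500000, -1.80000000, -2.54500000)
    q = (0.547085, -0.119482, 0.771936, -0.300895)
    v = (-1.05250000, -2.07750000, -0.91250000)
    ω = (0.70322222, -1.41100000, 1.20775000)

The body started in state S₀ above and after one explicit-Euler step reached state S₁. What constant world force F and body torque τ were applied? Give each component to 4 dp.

Δω = ω₁−ω₀ = (-0.09677778, -0.01100000, -0.09225000)
ω₀×(Iω₀) = (0.2184, 0.1040, -0.0224)
I·α + gyro = (-0.1300, 0.0600, -0.1700)
v₁ − v₀ = (0.04750000, -0.07750000, -0.01250000)
applied force F = (1.9000, -3.1000, -0.5000)

F = (1.9000, -3.1000, -0.5000)
τ = (-0.1300, 0.0600, -0.1700)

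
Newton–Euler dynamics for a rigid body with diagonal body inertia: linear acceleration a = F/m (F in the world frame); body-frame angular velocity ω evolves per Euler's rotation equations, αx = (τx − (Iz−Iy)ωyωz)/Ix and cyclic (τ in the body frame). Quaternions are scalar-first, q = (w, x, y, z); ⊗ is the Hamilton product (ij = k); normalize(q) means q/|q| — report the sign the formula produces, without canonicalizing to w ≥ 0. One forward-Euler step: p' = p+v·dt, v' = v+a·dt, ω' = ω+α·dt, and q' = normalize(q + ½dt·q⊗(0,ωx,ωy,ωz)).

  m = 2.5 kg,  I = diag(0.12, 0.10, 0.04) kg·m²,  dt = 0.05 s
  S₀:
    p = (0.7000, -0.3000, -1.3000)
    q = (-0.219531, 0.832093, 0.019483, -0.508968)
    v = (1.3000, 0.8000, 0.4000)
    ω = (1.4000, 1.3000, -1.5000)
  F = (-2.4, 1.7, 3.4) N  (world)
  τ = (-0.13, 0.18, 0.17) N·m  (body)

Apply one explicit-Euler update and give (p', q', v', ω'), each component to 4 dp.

a = (-0.9600, 0.6800, 1.3600)
p + v·dt = (0.7650, -0.2600, -1.2800)
new velocity v' = (1.2520, 0.8340, 0.4680)
precession coupling ω×(Iω) = (0.1170, -0.1680, -0.0364)
(τ − ω×Iω)/I = (-2.0583, 3.4800, 5.1600)
ω' = ω + α·dt = (1.2971, 1.4740, -1.2420)
2q̇ = q⊗(0,ω) = (-1.9537101, 0.3250905, 0.2501940, 1.3837412)
q + ½dt·q⊗(0,ω), renormalized = (-0.2679, 0.8387, 0.0257, -0.4735)

p' = (0.7650, -0.2600, -1.2800)
q' = (-0.2679, 0.8387, 0.0257, -0.4735)
v' = (1.2520, 0.8340, 0.4680)
ω' = (1.2971, 1.4740, -1.2420)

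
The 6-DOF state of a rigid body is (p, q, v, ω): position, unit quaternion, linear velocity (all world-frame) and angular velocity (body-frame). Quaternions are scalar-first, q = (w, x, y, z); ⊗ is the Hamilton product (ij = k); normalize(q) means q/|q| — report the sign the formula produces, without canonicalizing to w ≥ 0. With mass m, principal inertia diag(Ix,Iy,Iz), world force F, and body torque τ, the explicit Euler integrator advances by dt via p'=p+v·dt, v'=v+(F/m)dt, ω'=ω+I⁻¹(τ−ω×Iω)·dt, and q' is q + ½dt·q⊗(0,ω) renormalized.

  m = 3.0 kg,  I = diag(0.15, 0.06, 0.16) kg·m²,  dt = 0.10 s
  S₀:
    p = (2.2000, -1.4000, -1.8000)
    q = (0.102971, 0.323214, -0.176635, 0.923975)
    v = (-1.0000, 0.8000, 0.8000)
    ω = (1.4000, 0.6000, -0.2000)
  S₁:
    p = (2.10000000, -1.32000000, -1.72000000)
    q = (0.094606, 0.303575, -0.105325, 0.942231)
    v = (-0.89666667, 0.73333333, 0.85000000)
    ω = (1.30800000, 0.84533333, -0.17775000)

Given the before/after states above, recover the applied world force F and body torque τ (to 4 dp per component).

Δω = ω₁−ω₀ = (-0.09200000, 0.24533333, 0.02225000)
ω₀×(Iω₀) = (-0.0120, 0.0028, -0.0756)
I·α + gyro = (-0.1500, 0.1500, -0.0400)
Δv = v₁−v₀ = (0.10333333, -0.06666667, 0.05000000)
applied force F = (3.1000, -2.0000, 1.5000)

F = (3.1000, -2.0000, 1.5000)
τ = (-0.1500, 0.1500, -0.0400)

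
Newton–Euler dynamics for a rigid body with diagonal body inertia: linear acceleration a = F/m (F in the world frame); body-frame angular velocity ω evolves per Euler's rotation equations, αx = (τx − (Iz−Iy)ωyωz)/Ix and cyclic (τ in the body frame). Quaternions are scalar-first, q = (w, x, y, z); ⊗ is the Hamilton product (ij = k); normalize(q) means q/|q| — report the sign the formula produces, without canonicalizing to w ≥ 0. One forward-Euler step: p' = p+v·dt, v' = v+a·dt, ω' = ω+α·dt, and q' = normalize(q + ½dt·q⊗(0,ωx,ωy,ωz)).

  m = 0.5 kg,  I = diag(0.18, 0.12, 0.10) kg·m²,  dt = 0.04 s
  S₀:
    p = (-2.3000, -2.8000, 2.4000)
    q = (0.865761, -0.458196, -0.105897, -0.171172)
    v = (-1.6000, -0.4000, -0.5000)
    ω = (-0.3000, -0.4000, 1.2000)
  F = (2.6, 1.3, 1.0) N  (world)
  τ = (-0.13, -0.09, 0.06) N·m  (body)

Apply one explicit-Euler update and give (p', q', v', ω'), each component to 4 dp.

new position p' = (-2.3640, -2.8160, 2.3800)
new velocity v' = (-1.3920, -0.2960, -0.4200)
(τ − ω×Iω)/I = (-0.7756, -0.5100, 0.6720)
ω + α·dt = (-0.3310, -0.4204, 1.2269)
2q̇ = q⊗(0,ω) = (0.0255888, -0.4552735, 0.2548824, 1.1904225)
updated quaternion q' = (0.8660, -0.4671, -0.1008, -0.1473)

p' = (-2.3640, -2.8160, 2.3800)
q' = (0.8660, -0.4671, -0.1008, -0.1473)
v' = (-1.3920, -0.2960, -0.4200)
ω' = (-0.3310, -0.4204, 1.2269)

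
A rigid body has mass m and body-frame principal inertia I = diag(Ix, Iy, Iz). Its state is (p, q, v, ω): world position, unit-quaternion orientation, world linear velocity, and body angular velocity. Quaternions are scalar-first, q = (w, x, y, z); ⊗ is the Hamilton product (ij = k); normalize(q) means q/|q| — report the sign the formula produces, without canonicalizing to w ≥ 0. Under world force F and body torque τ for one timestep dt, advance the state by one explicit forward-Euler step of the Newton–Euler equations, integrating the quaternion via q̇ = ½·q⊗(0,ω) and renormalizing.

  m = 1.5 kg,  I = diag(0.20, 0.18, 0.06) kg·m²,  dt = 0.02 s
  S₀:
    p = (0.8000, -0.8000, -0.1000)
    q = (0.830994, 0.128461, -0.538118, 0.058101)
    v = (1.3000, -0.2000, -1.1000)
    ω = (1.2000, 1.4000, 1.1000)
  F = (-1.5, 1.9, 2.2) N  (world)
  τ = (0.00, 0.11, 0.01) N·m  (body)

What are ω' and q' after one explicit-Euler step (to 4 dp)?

angular accel α = (0.9240, -0.4156, 0.7267)
ω + α·dt = (1.2185, 1.3917, 1.1145)
2q̇ = q⊗(0,ω) = (0.5353009, 0.3239216, 1.0918057, 1.7396804)
q + ½dt·q⊗(0,ω), renormalized = (0.8362, 0.1317, -0.5271, 0.0755)

ω' = (1.2185, 1.3917, 1.1145)
q' = (0.8362, 0.1317, -0.5271, 0.0755)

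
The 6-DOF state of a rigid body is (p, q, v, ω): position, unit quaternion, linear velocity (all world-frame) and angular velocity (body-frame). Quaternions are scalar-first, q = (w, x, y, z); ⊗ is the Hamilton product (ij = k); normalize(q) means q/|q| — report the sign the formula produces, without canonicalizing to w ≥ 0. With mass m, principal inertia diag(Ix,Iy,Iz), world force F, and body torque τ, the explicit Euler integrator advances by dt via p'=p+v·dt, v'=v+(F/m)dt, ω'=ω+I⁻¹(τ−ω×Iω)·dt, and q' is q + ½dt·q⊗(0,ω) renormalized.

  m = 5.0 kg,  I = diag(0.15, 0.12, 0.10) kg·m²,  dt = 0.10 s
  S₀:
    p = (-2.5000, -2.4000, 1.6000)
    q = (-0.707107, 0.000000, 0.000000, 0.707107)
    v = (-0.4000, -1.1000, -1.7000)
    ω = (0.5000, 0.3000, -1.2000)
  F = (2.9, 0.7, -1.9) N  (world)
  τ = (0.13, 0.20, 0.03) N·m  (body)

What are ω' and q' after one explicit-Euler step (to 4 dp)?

ω' = (0.5819, 0.4917, -1.1655)
q' = (-0.6632, -0.0282, 0.0071, 0.7479)

α = I⁻¹(τ − ω×Iω) = (0.8187, 1.9167, 0.3450)
ω + α·dt = (0.5819, 0.4917, -1.1655)
2q̇ = q⊗(0,ω) = (0.8485284, -0.5656856, 0.1414214, 0.8485284)
q' = normalize(q + ½dt·q⊗(0,ω)) = (-0.6632, -0.0282, 0.0071, 0.7479)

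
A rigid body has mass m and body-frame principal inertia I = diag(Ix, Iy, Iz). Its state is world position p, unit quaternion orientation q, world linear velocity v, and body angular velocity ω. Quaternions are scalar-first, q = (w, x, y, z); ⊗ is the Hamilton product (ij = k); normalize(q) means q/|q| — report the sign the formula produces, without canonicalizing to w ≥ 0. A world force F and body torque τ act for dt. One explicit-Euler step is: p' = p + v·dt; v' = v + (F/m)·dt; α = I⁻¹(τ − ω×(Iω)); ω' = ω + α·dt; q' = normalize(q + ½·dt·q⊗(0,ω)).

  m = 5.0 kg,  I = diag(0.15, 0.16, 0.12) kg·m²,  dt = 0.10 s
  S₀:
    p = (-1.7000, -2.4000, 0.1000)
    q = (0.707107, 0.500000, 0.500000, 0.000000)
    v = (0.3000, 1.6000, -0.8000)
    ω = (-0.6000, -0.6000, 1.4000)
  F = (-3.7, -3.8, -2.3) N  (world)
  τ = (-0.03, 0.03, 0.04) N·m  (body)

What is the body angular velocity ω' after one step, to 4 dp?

(τ − ω×Iω)/I = (-0.4240, 0.3450, 0.3033)
new body rate ω' = (-0.6424, -0.5655, 1.4303)

ω' = (-0.6424, -0.5655, 1.4303)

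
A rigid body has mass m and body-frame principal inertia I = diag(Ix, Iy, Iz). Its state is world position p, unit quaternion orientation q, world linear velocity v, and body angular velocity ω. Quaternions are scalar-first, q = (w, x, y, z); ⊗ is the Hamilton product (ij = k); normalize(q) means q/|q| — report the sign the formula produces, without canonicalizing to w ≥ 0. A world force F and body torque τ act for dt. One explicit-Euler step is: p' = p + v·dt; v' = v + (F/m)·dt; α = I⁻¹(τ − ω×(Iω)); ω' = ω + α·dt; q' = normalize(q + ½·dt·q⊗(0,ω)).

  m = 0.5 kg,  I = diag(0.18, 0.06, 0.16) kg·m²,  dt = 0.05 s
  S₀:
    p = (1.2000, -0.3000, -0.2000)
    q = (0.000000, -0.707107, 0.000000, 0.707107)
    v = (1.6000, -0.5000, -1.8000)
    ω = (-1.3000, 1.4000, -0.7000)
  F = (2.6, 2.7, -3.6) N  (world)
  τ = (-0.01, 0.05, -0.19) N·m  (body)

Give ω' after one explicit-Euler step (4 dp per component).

ω' = (-1.2756, 1.4265, -0.8276)

angular accel α = (0.4889, 0.5300, -2.5525)
ω + α·dt = (-1.2756, 1.4265, -0.8276)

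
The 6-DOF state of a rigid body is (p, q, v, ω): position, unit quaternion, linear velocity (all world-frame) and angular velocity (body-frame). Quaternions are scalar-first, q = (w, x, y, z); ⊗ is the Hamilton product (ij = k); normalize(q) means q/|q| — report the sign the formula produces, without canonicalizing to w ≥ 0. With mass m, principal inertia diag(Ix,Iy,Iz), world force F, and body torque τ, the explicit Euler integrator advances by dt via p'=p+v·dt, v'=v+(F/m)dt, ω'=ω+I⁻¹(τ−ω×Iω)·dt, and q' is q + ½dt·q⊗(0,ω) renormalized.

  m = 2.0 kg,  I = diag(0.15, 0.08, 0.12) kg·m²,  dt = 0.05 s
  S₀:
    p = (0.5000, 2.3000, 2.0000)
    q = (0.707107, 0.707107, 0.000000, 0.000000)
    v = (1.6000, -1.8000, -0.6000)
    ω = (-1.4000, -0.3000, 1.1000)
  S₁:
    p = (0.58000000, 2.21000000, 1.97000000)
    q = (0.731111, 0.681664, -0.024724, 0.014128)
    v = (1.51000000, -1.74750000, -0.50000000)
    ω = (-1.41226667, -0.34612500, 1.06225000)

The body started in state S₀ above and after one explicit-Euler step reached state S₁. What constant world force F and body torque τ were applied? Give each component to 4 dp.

velocity change Δv = (-0.09000000, 0.05250000, 0.10000000)
applied force F = (-3.6000, 2.1000, 4.0000)
ω₁ − ω₀ = (-0.01226667, -0.04612500, -0.03775000)
precession coupling = (-0.0132, -0.0462, -0.0294)
applied torque τ = (-0.0500, -0.1200, -0.1200)

F = (-3.6000, 2.1000, 4.0000)
τ = (-0.0500, -0.1200, -0.1200)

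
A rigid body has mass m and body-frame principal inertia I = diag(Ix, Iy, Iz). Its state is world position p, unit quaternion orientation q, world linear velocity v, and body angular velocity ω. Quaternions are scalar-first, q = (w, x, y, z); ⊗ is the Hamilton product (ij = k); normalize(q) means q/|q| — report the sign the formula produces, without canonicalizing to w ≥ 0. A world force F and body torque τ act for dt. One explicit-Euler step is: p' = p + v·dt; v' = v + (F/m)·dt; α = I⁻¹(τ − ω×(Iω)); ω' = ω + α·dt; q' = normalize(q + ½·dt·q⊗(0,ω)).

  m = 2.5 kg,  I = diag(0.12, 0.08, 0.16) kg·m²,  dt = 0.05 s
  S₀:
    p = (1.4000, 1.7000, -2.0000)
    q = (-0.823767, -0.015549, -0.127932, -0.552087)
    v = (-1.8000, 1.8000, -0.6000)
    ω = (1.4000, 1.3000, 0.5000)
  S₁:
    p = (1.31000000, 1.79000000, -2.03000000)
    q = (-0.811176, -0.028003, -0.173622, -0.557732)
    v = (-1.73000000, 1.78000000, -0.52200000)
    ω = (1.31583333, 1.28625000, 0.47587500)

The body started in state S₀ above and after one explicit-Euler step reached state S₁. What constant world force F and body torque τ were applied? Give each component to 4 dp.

F = (3.5000, -1.0000, 3.9000)
τ = (-0.1500, -0.0500, -0.1500)

rate change Δω = (-0.08416667, -0.01375000, -0.02412500)
I·α + gyro = (-0.1500, -0.0500, -0.1500)
Δv = v₁−v₀ = (0.07000000, -0.02000000, 0.07800000)
F = m·Δv/dt = (3.5000, -1.0000, 3.9000)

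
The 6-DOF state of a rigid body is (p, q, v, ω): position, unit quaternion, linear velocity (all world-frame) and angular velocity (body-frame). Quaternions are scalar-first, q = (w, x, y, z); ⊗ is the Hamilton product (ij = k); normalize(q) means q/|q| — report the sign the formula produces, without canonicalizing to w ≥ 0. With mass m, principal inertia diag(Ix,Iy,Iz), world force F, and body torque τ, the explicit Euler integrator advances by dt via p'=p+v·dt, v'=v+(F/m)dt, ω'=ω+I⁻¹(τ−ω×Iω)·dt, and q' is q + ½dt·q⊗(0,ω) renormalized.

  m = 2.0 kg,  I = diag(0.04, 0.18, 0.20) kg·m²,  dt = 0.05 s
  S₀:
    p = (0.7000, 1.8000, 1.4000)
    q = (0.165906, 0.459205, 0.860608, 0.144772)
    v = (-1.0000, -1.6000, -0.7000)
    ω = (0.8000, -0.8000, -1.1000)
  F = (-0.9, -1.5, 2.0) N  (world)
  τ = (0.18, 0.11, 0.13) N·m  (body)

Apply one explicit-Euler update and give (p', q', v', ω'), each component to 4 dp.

p' = (0.6500, 1.7200, 1.3650)
q' = (0.1778, 0.4414, 0.8721, 0.1137)
v' = (-1.0225, -1.6375, -0.6500)
ω' = (1.0030, -0.8086, -1.0451)

gyro term ω×Iω = (0.0176, 0.1408, -0.0896)
α = I⁻¹(τ − ω×Iω) = (4.0600, -0.1711, 1.0980)
new body rate ω' = (1.0030, -0.8086, -1.0451)
q⊗(0,ω) = (0.4803716, -0.6981264, 0.4882183, -1.2383470)
q' = normalize(q + ½dt·q⊗(0,ω)) = (0.1778, 0.4414, 0.8721, 0.1137)
a = (-0.4500, -0.7500, 1.0000)
p + v·dt = (0.6500, 1.7200, 1.3650)
v' = v + a·dt = (-1.0225, -1.6375, -0.6500)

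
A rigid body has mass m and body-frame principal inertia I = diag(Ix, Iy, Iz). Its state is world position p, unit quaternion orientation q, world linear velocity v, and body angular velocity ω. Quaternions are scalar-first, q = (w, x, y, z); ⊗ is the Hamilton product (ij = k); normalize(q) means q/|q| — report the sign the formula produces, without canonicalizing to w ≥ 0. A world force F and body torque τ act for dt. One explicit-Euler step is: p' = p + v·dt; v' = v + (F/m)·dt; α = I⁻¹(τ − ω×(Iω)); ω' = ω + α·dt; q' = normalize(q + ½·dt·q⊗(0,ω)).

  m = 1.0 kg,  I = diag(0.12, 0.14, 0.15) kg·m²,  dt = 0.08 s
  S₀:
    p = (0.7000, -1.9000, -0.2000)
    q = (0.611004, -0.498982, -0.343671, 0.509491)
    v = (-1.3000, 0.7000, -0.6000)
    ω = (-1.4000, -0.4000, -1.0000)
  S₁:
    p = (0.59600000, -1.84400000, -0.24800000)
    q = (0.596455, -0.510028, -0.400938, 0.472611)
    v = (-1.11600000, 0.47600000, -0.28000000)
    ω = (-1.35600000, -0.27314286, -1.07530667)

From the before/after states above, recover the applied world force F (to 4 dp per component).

F = (2.3000, -2.8000, 4.0000)

Δv = v₁−v₀ = (0.18400000, -0.22400000, 0.32000000)
m·(v₁−v₀)/dt = (2.3000, -2.8000, 4.0000)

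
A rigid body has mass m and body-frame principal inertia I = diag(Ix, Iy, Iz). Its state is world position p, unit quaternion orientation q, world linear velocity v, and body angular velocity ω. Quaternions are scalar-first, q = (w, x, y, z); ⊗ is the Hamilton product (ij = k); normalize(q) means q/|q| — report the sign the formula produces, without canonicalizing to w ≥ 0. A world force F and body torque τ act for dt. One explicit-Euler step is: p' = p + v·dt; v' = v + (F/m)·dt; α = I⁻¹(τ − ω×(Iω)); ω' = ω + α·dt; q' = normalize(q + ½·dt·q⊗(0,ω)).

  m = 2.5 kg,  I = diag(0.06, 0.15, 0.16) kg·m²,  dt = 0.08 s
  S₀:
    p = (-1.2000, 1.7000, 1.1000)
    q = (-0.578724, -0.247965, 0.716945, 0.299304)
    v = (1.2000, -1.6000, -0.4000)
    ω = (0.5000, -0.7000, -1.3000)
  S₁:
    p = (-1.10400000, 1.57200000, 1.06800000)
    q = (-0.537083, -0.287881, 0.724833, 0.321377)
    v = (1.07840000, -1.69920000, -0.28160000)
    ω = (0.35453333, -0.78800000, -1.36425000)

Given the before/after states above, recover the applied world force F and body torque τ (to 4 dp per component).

ω₁ − ω₀ = (-0.14546667, -0.08800000, -0.06425000)
ω₀×(Iω₀) = (0.0091, 0.0650, -0.0315)
applied torque τ = (-0.1000, -0.1000, -0.1600)
Δv = v₁−v₀ = (-0.12160000, -0.09920000, 0.11840000)
applied force F = (-3.8000, -3.1000, 3.7000)

F = (-3.8000, -3.1000, 3.7000)
τ = (-0.1000, -0.1000, -0.1600)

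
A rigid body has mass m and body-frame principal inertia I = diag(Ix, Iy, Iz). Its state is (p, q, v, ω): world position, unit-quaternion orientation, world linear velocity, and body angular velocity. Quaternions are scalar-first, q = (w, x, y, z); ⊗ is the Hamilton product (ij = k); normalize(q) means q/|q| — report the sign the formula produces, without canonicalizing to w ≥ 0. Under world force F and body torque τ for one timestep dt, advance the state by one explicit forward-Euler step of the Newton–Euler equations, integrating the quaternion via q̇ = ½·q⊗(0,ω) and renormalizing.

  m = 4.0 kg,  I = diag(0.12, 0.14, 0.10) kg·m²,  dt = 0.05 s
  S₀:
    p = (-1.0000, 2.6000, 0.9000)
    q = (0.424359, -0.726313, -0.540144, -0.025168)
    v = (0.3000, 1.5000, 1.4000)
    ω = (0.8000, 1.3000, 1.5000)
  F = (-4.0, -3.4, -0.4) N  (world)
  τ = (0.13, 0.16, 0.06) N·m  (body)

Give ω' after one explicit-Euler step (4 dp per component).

(τ − ω×Iω)/I = (1.7333, 0.9714, 0.3920)
ω + α·dt = (0.8867, 1.3486, 1.5196)

ω' = (0.8867, 1.3486, 1.5196)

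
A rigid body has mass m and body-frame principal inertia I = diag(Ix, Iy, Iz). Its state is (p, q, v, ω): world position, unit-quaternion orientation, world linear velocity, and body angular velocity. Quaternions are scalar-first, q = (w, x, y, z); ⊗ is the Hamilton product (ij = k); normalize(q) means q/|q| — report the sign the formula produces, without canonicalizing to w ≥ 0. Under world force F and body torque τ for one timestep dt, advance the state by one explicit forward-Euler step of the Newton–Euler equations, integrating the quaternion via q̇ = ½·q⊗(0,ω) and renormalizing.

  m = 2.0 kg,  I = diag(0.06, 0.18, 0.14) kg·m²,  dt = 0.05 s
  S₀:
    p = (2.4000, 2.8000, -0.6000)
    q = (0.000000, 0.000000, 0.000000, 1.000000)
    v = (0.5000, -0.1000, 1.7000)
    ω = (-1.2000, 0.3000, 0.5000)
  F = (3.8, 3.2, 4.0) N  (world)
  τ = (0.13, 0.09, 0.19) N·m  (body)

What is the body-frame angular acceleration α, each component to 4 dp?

α = (2.2667, 0.2333, 1.6657)

precession coupling ω×(Iω) = (-0.0060, 0.0480, -0.0432)
α = I⁻¹(τ − ω×Iω) = (2.2667, 0.2333, 1.6657)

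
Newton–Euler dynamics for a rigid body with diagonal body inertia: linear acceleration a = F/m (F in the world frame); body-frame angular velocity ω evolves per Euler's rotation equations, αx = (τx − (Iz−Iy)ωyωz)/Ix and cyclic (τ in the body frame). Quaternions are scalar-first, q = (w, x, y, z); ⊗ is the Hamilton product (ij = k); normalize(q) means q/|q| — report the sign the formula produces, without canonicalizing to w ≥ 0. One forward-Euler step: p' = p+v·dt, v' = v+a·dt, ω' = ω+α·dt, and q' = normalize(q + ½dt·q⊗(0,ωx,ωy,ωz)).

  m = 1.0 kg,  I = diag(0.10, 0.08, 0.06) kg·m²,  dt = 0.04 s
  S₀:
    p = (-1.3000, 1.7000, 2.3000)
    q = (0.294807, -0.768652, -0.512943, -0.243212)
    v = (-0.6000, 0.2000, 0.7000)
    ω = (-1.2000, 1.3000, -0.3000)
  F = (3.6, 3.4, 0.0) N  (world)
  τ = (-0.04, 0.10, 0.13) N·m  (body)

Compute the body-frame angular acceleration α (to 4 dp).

gyro term ω×Iω = (0.0078, 0.0144, 0.0312)
α = I⁻¹(τ − ω×Iω) = (-0.4780, 1.0700, 1.6467)

α = (-0.4780, 1.0700, 1.6467)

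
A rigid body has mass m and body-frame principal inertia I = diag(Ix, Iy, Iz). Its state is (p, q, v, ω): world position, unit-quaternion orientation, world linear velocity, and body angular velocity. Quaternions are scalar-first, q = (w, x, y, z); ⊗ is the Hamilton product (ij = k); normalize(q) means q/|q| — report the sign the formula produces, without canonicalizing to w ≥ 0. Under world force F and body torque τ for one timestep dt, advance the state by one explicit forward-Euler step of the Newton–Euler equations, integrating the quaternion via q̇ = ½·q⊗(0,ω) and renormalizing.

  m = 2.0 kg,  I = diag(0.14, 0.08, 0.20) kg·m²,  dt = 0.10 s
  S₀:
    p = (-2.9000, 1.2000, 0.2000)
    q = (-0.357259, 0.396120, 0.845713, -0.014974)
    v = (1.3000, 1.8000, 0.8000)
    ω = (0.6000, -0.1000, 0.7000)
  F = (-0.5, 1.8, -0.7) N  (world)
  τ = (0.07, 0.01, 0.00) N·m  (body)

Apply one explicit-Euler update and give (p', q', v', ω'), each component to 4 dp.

p' = (-2.7700, 1.3800, 0.2800)
q' = (-0.3640, 0.4145, 0.8323, -0.0548)
v' = (1.2750, 1.8900, 0.7650)
ω' = (0.6560, -0.0560, 0.6982)

linear accel F/m = (-0.2500, 0.9000, -0.3500)
p' = p + v·dt = (-2.7700, 1.3800, 0.2800)
new velocity v' = (1.2750, 1.8900, 0.7650)
(τ − ω×Iω)/I = (0.5600, 0.4400, -0.0180)
new body rate ω' = (0.6560, -0.0560, 0.6982)
Hamilton product q⊗(0,ω) = (-0.1426189, 0.3761463, -0.2505425, -0.7971211)
updated quaternion q' = (-0.3640, 0.4145, 0.8323, -0.0548)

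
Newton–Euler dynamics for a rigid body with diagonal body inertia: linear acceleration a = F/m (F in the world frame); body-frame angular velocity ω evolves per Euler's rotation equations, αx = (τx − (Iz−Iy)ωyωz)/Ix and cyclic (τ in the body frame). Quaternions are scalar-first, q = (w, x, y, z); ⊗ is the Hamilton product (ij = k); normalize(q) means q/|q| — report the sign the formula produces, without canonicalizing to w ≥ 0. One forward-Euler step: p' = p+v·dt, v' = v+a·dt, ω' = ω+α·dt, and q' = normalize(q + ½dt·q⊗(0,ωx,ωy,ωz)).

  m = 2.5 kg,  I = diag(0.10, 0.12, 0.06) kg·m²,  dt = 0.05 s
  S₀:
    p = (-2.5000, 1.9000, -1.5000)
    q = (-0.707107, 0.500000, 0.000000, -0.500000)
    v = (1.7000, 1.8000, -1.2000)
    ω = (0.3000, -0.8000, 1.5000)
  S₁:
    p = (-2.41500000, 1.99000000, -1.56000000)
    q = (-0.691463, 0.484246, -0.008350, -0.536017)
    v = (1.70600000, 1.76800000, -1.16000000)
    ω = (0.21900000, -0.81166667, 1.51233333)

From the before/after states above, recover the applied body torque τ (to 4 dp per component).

τ = (-0.0900, -0.0100, 0.0100)

ω₁ − ω₀ = (-0.08100000, -0.01166667, 0.01233333)
applied torque τ = (-0.0900, -0.0100, 0.0100)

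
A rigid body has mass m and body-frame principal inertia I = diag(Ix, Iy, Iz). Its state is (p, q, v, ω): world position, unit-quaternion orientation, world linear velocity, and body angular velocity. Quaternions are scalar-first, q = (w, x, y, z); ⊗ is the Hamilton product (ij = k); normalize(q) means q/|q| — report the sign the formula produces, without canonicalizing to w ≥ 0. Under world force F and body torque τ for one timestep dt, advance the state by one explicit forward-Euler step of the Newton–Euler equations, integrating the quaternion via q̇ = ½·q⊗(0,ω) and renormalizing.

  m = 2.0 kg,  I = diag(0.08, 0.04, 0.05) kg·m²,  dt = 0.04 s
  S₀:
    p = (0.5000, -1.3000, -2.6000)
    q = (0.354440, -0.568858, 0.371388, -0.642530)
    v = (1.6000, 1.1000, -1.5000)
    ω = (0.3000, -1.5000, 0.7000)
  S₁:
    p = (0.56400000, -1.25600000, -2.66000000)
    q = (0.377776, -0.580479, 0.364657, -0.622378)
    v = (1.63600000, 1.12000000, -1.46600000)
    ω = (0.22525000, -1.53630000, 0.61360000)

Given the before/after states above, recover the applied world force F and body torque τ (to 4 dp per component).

F = (1.8000, 1.0000, 1.7000)
τ = (-0.1600, -0.0300, -0.0900)

ω₁ − ω₀ = (-0.07475000, -0.03630000, -0.08640000)
precession coupling = (-0.0105, 0.0063, 0.0180)
I·α + gyro = (-0.1600, -0.0300, -0.0900)
Δv = v₁−v₀ = (0.03600000, 0.02000000, 0.03400000)
F = m·Δv/dt = (1.8000, 1.0000, 1.7000)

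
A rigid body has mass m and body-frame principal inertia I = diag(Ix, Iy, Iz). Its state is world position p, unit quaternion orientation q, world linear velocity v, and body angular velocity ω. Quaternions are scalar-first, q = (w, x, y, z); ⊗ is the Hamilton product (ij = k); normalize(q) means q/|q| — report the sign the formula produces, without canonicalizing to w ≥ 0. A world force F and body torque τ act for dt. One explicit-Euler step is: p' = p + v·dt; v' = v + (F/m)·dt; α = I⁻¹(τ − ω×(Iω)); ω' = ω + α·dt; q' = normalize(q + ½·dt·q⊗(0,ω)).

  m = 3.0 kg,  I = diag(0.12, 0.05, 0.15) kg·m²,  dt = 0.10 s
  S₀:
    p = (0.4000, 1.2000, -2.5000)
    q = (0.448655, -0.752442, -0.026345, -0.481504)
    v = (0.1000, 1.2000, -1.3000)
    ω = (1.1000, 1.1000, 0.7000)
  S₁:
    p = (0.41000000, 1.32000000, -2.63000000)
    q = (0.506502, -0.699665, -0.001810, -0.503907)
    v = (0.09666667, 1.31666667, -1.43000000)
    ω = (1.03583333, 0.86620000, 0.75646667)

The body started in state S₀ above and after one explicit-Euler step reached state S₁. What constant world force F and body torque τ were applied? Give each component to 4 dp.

Δω = ω₁−ω₀ = (-0.06416667, -0.23380000, 0.05646667)
τ = I·(Δω/dt) + ω₀×(Iω₀) = (0.0000, -0.1400, 0.0000)
velocity change Δv = (-0.00333333, 0.11666667, -0.13000000)
F = m·Δv/dt = (-0.1000, 3.5000, -3.9000)

F = (-0.1000, 3.5000, -3.9000)
τ = (0.0000, -0.1400, 0.0000)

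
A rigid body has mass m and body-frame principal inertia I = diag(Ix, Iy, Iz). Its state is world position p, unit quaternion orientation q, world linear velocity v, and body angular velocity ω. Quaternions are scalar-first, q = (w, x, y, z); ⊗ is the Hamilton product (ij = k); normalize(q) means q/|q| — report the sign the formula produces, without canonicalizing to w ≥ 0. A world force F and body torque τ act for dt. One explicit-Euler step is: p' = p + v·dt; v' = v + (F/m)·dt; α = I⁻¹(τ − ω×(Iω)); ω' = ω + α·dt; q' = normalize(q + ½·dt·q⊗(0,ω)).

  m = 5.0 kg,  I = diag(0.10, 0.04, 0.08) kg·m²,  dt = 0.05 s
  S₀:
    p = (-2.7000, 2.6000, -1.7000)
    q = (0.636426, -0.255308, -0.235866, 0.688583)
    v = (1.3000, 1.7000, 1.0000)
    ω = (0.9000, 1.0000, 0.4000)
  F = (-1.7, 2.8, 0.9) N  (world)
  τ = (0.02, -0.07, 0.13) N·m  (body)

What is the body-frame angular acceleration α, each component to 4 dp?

gyro term ω×Iω = (0.0160, 0.0072, -0.0540)
α = I⁻¹(τ − ω×Iω) = (0.0400, -1.9300, 2.3000)

α = (0.0400, -1.9300, 2.3000)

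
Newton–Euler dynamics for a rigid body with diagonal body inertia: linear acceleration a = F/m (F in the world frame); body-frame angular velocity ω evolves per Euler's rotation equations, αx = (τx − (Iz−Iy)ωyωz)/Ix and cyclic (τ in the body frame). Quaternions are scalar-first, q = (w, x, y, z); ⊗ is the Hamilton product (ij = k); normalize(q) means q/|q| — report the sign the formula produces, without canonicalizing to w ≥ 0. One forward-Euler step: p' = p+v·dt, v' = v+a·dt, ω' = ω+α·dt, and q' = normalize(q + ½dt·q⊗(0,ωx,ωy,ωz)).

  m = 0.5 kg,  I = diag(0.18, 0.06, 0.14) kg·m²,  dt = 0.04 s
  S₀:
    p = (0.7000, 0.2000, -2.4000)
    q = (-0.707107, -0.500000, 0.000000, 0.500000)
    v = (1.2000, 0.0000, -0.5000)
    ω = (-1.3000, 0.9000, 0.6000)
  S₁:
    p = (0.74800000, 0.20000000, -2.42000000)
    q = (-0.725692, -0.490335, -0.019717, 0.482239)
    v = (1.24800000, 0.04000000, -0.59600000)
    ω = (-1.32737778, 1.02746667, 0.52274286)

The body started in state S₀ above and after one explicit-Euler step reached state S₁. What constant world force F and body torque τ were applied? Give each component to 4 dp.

F = (0.6000, 0.5000, -1.2000)
τ = (-0.0800, 0.1600, -0.1300)

v₁ − v₀ = (0.04800000, 0.04000000, -0.09600000)
F = m·Δv/dt = (0.6000, 0.5000, -1.2000)
rate change Δω = (-0.02737778, 0.12746667, -0.07725714)
I·α + gyro = (-0.0800, 0.1600, -0.1300)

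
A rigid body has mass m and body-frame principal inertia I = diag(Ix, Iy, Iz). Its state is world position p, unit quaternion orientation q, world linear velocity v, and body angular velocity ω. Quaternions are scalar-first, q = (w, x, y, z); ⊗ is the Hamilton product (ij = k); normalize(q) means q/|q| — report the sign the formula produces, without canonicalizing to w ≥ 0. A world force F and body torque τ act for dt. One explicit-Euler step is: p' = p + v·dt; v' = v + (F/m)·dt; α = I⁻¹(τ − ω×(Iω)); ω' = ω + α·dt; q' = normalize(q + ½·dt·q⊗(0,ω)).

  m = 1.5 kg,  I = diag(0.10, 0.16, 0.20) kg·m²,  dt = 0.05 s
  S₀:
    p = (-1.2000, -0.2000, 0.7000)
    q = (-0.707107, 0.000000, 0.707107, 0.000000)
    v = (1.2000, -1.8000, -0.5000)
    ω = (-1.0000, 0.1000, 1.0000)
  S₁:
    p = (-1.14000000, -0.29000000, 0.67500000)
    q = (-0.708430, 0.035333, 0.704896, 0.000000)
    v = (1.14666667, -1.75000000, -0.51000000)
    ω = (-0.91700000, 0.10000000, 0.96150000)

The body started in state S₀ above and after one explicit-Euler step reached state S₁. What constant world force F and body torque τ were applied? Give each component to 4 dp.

velocity change Δv = (-0.05333333, 0.05000000, -0.01000000)
m·(v₁−v₀)/dt = (-1.6000, 1.5000, -0.3000)
rate change Δω = (0.08300000, 0.00000000, -0.03850000)
ω₀×(Iω₀) = (0.0040, 0.1000, -0.0060)
applied torque τ = (0.1700, 0.1000, -0.1600)

F = (-1.6000, 1.5000, -0.3000)
τ = (0.1700, 0.1000, -0.1600)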